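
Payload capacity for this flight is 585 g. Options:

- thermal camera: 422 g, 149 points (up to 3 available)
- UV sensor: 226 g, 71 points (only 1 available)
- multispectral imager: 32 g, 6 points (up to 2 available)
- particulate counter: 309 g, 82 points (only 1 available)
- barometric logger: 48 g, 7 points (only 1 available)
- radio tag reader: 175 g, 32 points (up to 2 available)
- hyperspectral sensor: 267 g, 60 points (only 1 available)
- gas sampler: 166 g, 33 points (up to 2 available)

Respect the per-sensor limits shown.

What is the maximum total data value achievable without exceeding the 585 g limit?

168

Density check — thermal camera 0.35, UV sensor 0.31, particulate counter 0.27, hyperspectral sensor 0.22 are the best per g.
Best packing: thermal camera + 2×multispectral imager + barometric logger — 534 g, 168 total.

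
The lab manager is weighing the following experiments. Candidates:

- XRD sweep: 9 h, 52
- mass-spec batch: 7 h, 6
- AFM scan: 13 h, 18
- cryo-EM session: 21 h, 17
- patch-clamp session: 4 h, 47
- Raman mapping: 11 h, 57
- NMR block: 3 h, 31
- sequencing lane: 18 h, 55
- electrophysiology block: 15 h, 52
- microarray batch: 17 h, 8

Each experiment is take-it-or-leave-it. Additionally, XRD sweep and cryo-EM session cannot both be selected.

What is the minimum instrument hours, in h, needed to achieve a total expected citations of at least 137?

23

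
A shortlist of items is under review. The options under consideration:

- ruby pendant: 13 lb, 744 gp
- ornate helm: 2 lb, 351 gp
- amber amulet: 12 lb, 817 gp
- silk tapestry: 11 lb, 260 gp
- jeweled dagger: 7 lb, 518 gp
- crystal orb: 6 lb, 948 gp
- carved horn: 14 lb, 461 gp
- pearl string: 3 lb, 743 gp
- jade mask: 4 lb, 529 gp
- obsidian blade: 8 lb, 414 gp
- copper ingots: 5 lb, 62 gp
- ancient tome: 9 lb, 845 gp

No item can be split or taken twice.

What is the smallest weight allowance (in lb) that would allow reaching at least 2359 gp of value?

15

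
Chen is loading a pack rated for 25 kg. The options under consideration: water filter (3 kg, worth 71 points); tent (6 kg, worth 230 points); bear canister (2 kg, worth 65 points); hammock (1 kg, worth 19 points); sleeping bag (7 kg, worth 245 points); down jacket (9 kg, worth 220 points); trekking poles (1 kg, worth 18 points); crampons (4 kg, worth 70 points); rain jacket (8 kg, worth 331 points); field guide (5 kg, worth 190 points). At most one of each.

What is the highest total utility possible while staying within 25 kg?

A density-first pass picks water filter + tent + bear canister + hammock + rain jacket + field guide — 906 at 25 kg.
Replace water filter and field guide with sleeping bag + trekking poles: the trade gains 2 net, giving 908 at 25 kg.
Every other selection either busts 25 kg or fails to beat 908.

908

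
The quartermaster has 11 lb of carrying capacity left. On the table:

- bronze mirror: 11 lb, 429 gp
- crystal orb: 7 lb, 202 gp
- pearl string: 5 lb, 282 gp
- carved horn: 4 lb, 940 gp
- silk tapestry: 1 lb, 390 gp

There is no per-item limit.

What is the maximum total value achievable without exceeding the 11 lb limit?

11×silk tapestry uses 11 of the 11 lb and totals 4290.

4290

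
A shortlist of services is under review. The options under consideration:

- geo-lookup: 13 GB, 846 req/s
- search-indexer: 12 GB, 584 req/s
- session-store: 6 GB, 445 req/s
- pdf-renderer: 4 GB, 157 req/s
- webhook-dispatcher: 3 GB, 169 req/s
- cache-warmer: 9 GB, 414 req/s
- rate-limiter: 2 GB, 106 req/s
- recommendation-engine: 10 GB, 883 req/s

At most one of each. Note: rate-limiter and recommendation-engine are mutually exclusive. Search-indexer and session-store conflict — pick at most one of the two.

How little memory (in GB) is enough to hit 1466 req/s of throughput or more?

Minimise GB subject to total throughput ≥ 1466.
session-store + webhook-dispatcher + recommendation-engine: 1497 throughput at 19 GB.
Any bundle with less than 19 GB falls short of 1466.

19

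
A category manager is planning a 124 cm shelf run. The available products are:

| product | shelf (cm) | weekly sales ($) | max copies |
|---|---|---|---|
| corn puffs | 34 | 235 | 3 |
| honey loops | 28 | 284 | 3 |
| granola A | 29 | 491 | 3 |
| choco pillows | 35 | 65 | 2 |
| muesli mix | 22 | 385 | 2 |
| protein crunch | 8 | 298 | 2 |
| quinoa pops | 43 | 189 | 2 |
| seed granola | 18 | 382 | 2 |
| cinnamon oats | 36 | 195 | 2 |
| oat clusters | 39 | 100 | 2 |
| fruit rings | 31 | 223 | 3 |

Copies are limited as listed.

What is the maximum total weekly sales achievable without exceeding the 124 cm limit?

2451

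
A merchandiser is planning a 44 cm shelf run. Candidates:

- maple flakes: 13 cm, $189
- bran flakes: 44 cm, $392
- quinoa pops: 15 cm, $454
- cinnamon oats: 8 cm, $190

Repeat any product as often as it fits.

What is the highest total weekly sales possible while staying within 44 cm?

1098

Ranking by ratio (weekly sales/cm): quinoa pops 30.27, cinnamon oats 23.75, maple flakes 14.54, bran flakes 8.91.
Best packing: 2×quinoa pops + cinnamon oats — 38 cm, 1098 total.
The spare 6 cm is too small for any remaining product, and no exchange beats 1098.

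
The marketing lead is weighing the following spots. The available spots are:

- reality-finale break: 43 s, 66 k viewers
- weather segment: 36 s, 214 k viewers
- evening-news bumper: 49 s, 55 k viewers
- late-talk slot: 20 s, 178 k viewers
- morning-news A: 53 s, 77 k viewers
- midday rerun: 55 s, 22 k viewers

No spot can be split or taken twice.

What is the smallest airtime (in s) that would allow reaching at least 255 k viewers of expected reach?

56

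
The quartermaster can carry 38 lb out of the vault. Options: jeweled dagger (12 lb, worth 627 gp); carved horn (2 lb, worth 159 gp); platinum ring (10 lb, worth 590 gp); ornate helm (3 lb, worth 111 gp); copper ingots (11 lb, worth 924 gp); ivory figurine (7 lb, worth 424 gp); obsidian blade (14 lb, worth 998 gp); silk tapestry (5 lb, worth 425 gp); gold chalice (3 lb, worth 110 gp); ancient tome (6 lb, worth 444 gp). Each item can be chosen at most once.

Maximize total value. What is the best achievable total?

Taking carved horn + copper ingots + obsidian blade + silk tapestry + ancient tome: 38 lb used, 2950 in value.
Every other selection either busts 38 lb or fails to beat 2950.

2950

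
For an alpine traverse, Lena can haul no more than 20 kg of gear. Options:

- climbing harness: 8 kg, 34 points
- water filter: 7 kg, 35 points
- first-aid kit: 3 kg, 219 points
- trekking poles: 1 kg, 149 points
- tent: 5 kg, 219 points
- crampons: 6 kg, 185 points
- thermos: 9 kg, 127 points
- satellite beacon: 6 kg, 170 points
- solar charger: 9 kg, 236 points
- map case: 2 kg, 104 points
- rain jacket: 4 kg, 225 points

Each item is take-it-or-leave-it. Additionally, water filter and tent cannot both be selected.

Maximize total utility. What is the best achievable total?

997

Taking the top-ratio items first gives first-aid kit + trekking poles + tent + map case + rain jacket for 916 (15 kg).
The 2 kg tied up in map case is better spent on crampons — total rises to 997 (19 kg).
Next best is first-aid kit + trekking poles + tent + satellite beacon + rain jacket at 982 (19 kg) — short by 15.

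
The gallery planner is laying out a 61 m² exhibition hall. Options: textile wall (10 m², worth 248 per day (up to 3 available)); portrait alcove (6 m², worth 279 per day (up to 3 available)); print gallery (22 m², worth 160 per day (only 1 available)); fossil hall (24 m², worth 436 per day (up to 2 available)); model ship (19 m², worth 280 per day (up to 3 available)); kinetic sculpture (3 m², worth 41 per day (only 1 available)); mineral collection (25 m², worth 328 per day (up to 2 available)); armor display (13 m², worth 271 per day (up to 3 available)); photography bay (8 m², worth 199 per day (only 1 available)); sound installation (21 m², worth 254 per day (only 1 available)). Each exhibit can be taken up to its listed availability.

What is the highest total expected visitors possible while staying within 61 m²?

Density check — portrait alcove 46.50, photography bay 24.88, textile wall 24.80, armor display 20.85 are the best per m².
Taking the top-ratio exhibits first gives 3×textile wall + 3×portrait alcove + kinetic sculpture + photography bay for 1821 (59 m²).
Dropping kinetic sculpture and photography bay frees 11 m²; slotting in armor display (13 m²) lifts the total to 1852 at 61 m².
No other feasible combination exceeds 1852.

1852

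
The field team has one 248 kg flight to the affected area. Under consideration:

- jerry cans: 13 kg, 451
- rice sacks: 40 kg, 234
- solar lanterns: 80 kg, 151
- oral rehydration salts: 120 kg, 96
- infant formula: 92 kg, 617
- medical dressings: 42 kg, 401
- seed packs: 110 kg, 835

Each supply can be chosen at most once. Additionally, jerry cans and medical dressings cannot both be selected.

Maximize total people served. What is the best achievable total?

Ranking by ratio (people served/kg): jerry cans 34.69, medical dressings 9.55, seed packs 7.59.
Taking jerry cans + infant formula + seed packs: 215 kg used, 1903 in people served.
The closest alternative, infant formula + medical dressings + seed packs, reaches only 1853.

1903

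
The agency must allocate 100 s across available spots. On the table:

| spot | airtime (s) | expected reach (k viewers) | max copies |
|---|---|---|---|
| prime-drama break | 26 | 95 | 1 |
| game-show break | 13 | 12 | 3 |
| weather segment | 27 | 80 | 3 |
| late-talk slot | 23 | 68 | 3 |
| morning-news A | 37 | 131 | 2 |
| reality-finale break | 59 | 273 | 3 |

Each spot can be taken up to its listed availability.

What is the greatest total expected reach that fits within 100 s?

Ranking by ratio (expected reach/s): reality-finale break 4.63, prime-drama break 3.65, morning-news A 3.54, weather segment 2.96.
Taking the top-ratio spots first gives prime-drama break + game-show break + reality-finale break for 380 (98 s).
Dropping prime-drama break and game-show break frees 39 s; slotting in morning-news A (37 s) lifts the total to 404 at 96 s.

404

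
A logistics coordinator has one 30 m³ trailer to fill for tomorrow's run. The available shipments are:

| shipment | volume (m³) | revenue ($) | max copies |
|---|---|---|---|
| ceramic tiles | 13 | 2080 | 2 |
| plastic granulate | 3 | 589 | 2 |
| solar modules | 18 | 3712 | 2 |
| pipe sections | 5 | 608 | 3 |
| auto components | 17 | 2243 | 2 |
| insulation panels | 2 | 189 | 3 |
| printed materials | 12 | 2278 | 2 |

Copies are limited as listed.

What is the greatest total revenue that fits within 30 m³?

The ratio heuristic lands on 2×plastic granulate + solar modules + pipe sections (5498) but leaves 1 m³ idle.
Dropping 2×plastic granulate and pipe sections frees 11 m³; slotting in printed materials (12 m³) lifts the total to 5990 at 30 m³.
Nothing else within 30 m³ beats 5990.

5990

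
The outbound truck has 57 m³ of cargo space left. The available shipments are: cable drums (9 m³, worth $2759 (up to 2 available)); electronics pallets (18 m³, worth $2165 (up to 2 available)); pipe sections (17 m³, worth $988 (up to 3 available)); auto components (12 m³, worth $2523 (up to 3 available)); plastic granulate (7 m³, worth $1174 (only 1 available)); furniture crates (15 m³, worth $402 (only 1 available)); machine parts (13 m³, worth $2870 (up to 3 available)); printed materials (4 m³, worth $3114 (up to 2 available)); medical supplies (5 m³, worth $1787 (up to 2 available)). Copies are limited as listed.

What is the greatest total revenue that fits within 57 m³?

19364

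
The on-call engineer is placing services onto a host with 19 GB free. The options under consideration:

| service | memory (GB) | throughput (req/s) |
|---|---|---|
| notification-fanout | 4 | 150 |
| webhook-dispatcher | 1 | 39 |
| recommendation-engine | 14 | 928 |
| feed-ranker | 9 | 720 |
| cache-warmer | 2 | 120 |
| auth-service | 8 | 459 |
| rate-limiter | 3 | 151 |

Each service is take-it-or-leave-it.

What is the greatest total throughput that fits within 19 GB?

1299

The ratio ordering already packs tightly: feed-ranker + cache-warmer + auth-service, 19 GB, 1299.
The closest alternative, webhook-dispatcher + feed-ranker + auth-service, reaches only 1218.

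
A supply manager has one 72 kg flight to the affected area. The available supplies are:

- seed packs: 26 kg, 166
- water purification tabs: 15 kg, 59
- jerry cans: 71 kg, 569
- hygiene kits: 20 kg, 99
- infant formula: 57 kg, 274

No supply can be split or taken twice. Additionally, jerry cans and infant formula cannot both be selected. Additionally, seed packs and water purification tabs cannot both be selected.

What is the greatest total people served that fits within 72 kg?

569

Taking jerry cans: 71 kg used, 569 in people served.
Next best is water purification tabs + infant formula at 333 (72 kg) — short by 236.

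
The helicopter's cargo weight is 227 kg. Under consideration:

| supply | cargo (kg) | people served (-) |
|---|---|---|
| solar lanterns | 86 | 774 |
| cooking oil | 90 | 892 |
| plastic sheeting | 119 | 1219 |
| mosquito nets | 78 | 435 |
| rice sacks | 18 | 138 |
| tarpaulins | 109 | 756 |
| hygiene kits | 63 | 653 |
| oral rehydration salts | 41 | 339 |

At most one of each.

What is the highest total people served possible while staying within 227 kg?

Filling by ratio: plastic sheeting + hygiene kits + oral rehydration salts for 2211, with 4 kg left unused.
Replace hygiene kits and oral rehydration salts with cooking oil + rice sacks: the trade gains 38 net, giving 2249 at 227 kg.
Every other selection either busts 227 kg or fails to beat 2249.

2249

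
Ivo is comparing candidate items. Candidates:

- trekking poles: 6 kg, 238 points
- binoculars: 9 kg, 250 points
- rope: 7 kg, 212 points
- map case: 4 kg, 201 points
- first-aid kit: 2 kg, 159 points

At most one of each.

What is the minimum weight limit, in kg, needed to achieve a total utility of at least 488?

12

Need the lightest bundle worth ≥ 488.
trekking poles + map case + first-aid kit reaches 598 using 12 kg.
Any bundle with less than 12 kg falls short of 488.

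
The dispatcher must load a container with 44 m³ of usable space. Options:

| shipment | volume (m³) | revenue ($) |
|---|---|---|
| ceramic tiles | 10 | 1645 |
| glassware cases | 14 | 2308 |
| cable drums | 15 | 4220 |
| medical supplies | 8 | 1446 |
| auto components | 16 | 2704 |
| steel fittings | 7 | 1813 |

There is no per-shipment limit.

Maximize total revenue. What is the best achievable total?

12066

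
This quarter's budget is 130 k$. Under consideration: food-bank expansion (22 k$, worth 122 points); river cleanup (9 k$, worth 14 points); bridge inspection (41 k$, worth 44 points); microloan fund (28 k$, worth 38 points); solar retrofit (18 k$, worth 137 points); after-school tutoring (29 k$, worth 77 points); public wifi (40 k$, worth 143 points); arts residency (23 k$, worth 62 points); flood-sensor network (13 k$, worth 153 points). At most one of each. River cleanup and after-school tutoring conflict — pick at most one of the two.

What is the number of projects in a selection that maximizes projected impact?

5

Best achievable projected impact is 632.
For example food-bank expansion + solar retrofit + after-school tutoring + public wifi + flood-sensor network achieves it, using 122 k$.
Any selection reaching 632 contains exactly 5 projects.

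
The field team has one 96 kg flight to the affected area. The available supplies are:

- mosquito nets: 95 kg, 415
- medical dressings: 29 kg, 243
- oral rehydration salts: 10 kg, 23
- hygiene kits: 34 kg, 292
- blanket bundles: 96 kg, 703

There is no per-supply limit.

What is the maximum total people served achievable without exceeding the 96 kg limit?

By people served per kg: hygiene kits 8.59, medical dressings 8.38, blanket bundles 7.32 lead.
Filling by ratio: 2×oral rehydration salts + 2×hygiene kits for 630, with 8 kg left unused.
Replace 2×oral rehydration salts and hygiene kits with 2×medical dressings: the trade gains 148 net, giving 778 at 92 kg.
That's the maximum — no swap from here does better than 778.

778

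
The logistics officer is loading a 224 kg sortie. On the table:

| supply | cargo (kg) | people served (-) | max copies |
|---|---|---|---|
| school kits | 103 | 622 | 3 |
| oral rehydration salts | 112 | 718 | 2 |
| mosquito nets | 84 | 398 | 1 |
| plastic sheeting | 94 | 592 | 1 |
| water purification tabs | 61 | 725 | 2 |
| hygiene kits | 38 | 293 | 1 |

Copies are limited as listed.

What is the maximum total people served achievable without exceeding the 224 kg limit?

2042

The ratio heuristic lands on 2×water purification tabs + hygiene kits (1743) but leaves 64 kg idle.
Replace hygiene kits with plastic sheeting: the trade gains 299 net, giving 2042 at 216 kg.
That's the maximum — no swap from here does better than 2042.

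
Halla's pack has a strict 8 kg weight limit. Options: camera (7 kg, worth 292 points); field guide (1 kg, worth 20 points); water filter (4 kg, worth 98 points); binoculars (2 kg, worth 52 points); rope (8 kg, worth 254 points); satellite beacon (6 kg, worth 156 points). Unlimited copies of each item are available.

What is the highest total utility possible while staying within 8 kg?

Camera + field guide uses 8 of the 8 kg and totals 312.
That's the maximum — no swap from here does better than 312.

312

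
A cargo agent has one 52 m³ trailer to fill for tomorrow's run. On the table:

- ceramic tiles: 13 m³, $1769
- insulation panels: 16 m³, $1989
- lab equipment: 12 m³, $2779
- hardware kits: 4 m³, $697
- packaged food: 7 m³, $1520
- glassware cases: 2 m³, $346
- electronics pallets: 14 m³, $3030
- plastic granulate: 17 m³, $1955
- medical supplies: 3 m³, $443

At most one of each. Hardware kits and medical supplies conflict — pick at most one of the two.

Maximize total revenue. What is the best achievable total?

Ceramic tiles + lab equipment + hardware kits + packaged food + glassware cases + electronics pallets uses 52 of the 52 m³ and totals 10141.
An exhaustive check of the 512 subsets confirms 10141.

10141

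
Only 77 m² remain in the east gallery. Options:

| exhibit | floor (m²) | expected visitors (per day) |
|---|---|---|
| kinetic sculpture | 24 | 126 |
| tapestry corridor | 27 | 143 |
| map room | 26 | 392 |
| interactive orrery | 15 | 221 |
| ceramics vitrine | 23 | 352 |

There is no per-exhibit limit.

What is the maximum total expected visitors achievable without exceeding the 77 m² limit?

Filling by ratio: 3×ceramics vitrine for 1056, with 8 m² left unused.
Replace ceramics vitrine with 2×interactive orrery: the trade gains 90 net, giving 1146 at 76 m².

1146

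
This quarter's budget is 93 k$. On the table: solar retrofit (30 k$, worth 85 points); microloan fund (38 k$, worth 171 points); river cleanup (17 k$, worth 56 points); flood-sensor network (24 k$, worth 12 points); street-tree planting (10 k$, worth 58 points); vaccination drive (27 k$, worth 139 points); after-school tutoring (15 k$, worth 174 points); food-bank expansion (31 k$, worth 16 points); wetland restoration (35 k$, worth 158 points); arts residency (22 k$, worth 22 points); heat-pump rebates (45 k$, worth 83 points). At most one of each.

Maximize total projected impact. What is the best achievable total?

542

Taking the top-ratio projects first gives street-tree planting + vaccination drive + after-school tutoring + wetland restoration for 529 (87 k$).
Dropping wetland restoration frees 35 k$; slotting in microloan fund (38 k$) lifts the total to 542 at 90 k$.
Every other selection either busts 93 k$ or fails to beat 542.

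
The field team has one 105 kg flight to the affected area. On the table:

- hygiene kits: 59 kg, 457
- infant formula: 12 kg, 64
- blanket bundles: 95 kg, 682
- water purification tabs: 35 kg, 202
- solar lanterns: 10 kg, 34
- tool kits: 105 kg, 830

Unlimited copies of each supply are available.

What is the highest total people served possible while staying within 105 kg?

830

Density check — tool kits 7.90, hygiene kits 7.75, blanket bundles 7.18, water purification tabs 5.77 are the best per kg.
Taking tool kits: 105 kg used, 830 in people served.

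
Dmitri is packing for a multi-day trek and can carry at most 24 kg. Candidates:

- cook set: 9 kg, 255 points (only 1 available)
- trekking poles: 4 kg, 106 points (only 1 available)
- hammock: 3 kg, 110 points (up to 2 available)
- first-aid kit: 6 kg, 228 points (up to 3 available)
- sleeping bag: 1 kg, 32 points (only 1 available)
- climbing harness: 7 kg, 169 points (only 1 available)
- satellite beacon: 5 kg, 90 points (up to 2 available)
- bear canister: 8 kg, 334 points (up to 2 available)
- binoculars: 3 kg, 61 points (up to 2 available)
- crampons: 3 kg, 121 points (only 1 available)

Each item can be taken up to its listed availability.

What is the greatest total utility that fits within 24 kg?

Filling by ratio: hammock + sleeping bag + 2×bear canister + crampons for 931, with 1 kg left unused.
The 11 kg tied up in hammock and bear canister is better spent on 2×first-aid kit — total rises to 943 (24 kg).
Every other selection either busts 24 kg or exceeds an availability limit or fails to beat 943.

943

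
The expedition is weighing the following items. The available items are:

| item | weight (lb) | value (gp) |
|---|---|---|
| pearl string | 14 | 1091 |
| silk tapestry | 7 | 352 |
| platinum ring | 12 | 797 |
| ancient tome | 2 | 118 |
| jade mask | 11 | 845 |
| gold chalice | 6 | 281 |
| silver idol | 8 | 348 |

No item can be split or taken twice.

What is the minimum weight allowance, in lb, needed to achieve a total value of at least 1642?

Minimise lb subject to total value ≥ 1642.
Taking platinum ring + jade mask gives 1642 (≥ 1642) for 23 lb.
Below 23 lb the best achievable stays under 1642.

23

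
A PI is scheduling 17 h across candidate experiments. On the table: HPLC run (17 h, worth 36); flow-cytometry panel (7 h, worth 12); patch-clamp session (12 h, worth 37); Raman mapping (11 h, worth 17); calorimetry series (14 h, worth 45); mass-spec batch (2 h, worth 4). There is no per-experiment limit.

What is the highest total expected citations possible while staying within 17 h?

49

By expected citations per h: calorimetry series 3.21, patch-clamp session 3.08, HPLC run 2.12 lead.
Best packing: calorimetry series + mass-spec batch — 16 h, 49 total.
Every other selection either busts 17 h or fails to beat 49.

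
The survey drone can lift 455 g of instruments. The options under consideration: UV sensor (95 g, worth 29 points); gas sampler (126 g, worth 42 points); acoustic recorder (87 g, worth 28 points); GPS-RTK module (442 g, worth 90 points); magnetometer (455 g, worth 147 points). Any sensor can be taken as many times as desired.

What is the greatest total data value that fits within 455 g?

By data value per g: gas sampler 0.33, magnetometer 0.32, acoustic recorder 0.32, UV sensor 0.31 lead.
A density-first pass picks 3×gas sampler — 126 at 378 g.
Replace 3×gas sampler with magnetometer: the trade gains 21 net, giving 147 at 455 g.

147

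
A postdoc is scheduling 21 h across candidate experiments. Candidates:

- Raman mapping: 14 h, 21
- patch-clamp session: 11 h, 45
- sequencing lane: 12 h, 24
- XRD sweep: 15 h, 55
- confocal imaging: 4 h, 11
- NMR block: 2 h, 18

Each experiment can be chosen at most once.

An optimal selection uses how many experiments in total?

The maximum expected citations within 21 h is 84.
XRD sweep + confocal imaging + NMR block hits 84 at 21 h.
Every optimal selection uses 3 experiments.

3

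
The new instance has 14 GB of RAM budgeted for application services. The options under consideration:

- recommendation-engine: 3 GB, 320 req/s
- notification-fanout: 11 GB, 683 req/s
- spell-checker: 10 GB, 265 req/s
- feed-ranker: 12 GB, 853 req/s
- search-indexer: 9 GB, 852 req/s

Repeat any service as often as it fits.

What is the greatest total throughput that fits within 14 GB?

1280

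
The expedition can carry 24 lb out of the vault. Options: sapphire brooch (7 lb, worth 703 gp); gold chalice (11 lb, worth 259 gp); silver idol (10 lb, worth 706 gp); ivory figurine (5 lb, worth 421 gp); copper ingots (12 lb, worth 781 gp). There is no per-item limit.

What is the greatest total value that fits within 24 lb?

Density check — sapphire brooch 100.43, ivory figurine 84.20, silver idol 70.60 are the best per lb.
The ratio heuristic lands on 3×sapphire brooch (2109) but leaves 3 lb idle.
Replace sapphire brooch with 2×ivory figurine: the trade gains 139 net, giving 2248 at 24 lb.

2248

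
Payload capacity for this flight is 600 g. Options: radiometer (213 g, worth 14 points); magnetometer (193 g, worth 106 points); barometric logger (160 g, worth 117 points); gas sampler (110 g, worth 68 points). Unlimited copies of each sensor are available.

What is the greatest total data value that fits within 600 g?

419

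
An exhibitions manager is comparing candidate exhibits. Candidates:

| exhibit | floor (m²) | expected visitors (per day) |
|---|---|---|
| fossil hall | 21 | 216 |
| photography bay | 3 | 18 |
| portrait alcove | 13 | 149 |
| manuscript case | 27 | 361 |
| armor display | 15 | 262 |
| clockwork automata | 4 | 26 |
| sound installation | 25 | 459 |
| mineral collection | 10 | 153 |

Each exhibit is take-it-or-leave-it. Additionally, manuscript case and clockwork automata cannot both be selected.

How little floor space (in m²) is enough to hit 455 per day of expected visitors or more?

Look for the lowest-floor combination reaching 455.
sound installation reaches 459 using 25 m².
Below 25 m² the best achievable stays under 455.

25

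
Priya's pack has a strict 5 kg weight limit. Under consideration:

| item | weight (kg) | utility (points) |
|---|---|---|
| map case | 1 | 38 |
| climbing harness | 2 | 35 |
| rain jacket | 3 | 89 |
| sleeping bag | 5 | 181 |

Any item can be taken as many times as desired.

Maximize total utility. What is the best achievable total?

190

Best packing: 5×map case — 5 kg, 190 total.
That's the maximum — no swap from here does better than 190.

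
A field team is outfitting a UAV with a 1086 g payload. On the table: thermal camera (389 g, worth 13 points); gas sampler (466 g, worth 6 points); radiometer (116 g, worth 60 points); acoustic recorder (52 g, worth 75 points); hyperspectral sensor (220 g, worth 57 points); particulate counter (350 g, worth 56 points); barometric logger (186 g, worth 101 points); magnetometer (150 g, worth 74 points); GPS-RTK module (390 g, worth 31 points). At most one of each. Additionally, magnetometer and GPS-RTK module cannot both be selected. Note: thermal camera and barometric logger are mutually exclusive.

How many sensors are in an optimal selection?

6

Best achievable data value is 423.
One optimal bundle: radiometer + acoustic recorder + hyperspectral sensor + particulate counter + barometric logger + magnetometer (1074 g).
All optima have 6 sensors.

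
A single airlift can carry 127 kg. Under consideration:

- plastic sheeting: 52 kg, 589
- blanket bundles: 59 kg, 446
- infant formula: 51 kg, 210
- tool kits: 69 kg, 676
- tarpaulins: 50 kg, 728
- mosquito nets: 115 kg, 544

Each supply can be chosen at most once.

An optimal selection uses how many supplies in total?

2

Best achievable people served is 1404.
tool kits + tarpaulins hits 1404 at 119 kg.
Every optimal selection uses 2 supplies.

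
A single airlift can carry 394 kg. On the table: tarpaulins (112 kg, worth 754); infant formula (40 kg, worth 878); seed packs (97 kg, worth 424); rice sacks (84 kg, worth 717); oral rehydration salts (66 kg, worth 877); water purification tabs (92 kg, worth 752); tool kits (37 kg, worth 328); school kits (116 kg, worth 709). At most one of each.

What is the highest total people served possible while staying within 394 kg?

3978

Ranking by ratio (people served/kg): infant formula 21.95, oral rehydration salts 13.29, tool kits 8.86.
Greedy by ratio would take infant formula + rice sacks + oral rehydration salts + water purification tabs + tool kits: 319 kg used, total 3552.
The 37 kg tied up in tool kits is better spent on tarpaulins — total rises to 3978 (394 kg).
Every other selection either busts 394 kg or fails to beat 3978.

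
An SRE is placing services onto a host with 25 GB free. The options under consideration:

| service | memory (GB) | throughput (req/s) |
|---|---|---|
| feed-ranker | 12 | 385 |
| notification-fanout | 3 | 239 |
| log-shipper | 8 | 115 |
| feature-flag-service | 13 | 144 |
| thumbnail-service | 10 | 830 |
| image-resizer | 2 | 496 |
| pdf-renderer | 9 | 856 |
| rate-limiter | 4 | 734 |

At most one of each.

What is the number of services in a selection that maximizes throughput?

4

Optimal total is 2916.
thumbnail-service + image-resizer + pdf-renderer + rate-limiter hits 2916 at 25 GB.
All optima have 4 services.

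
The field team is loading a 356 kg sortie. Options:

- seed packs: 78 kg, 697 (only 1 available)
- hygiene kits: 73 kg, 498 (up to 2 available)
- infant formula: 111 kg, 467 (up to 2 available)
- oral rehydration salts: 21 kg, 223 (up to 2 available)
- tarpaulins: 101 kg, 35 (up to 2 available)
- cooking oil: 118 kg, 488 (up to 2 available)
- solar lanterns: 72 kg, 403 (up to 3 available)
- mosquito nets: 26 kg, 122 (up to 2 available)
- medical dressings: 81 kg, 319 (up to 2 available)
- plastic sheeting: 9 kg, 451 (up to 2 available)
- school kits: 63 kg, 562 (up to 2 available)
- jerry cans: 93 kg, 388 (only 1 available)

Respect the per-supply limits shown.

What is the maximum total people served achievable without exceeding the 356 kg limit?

Taking seed packs + hygiene kits + 2×oral rehydration salts + 2×plastic sheeting + 2×school kits: 337 kg used, 3667 in people served.
No other feasible combination exceeds 3667.

3667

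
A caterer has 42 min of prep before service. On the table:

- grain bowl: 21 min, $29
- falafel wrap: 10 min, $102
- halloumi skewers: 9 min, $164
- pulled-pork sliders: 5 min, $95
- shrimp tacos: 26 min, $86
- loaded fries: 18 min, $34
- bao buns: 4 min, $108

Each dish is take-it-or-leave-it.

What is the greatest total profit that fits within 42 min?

469

Best packing: falafel wrap + halloumi skewers + pulled-pork sliders + bao buns — 28 min, 469 total.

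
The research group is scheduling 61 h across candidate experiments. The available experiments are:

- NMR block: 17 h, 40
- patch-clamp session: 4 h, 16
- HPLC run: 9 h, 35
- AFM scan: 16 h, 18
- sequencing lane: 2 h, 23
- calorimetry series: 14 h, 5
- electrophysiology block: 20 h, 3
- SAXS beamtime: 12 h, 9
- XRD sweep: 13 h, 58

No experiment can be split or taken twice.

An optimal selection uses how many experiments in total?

6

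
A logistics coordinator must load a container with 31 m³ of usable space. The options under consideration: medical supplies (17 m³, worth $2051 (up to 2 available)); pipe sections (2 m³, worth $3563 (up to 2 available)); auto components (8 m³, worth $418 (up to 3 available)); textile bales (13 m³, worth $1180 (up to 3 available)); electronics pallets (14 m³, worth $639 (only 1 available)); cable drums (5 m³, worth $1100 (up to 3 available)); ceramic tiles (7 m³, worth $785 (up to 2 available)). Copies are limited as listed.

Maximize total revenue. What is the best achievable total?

By revenue per m³: pipe sections 1781.50, cable drums 220.00, medical supplies 120.65 lead.
Greedy by ratio would take 2×pipe sections + 3×cable drums + ceramic tiles: 26 m³ used, total 11211.
The 12 m³ tied up in cable drums and ceramic tiles is better spent on medical supplies — total rises to 11377 (31 m³).
That's the maximum — no swap from here does better than 11377.

11377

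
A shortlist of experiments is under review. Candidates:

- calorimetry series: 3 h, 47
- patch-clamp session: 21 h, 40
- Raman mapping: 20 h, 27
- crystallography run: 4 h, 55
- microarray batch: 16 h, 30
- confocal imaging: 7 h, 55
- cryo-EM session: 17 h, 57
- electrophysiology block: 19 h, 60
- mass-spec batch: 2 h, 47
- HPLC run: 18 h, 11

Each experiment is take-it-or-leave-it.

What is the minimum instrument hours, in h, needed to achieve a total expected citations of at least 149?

9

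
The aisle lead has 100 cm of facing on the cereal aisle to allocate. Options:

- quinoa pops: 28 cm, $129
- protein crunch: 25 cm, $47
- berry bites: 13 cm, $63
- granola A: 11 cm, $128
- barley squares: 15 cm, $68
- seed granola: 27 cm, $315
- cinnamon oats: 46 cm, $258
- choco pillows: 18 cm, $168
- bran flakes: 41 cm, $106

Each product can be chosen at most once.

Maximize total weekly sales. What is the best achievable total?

Ranking by ratio (weekly sales/cm): seed granola 11.67, granola A 11.64, choco pillows 9.33, cinnamon oats 5.61.
Greedy by ratio would take quinoa pops + berry bites + granola A + seed granola + choco pillows: 97 cm used, total 803.
The 13 cm tied up in berry bites is better spent on barley squares — total rises to 808 (99 cm).

808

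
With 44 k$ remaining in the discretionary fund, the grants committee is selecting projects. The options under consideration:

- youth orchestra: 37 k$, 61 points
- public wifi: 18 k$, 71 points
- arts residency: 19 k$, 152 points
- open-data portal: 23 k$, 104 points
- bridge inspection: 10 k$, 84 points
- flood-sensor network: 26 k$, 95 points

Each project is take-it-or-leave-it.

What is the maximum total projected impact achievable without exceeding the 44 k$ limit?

By projected impact per k$: bridge inspection 8.40, arts residency 8.00, open-data portal 4.52, public wifi 3.94 lead.
Greedy by ratio would take arts residency + bridge inspection: 29 k$ used, total 236.
Replace bridge inspection with open-data portal: the trade gains 20 net, giving 256 at 42 k$.

256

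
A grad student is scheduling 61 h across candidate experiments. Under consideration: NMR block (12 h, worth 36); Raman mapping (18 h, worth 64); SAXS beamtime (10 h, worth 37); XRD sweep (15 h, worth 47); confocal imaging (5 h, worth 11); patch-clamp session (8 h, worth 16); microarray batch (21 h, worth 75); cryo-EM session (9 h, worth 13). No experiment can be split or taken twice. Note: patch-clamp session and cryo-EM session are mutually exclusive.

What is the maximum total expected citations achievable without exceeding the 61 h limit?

212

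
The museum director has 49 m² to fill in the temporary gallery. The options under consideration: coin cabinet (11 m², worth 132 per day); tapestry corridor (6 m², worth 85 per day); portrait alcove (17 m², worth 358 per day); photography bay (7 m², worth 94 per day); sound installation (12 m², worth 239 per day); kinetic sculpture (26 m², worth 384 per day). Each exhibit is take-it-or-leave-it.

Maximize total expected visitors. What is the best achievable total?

By expected visitors per m²: portrait alcove 21.06, sound installation 19.92, kinetic sculpture 14.77 lead.
A density-first pass picks tapestry corridor + portrait alcove + photography bay + sound installation — 776 at 42 m².
Replace photography bay and sound installation with kinetic sculpture: the trade gains 51 net, giving 827 at 49 m².
An exhaustive check of the 64 subsets confirms 827.

827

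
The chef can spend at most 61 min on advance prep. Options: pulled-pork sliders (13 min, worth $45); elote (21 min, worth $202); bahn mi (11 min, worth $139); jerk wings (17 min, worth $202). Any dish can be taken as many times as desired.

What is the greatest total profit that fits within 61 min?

A density-first pass picks 5×bahn mi — 695 at 55 min.
Dropping bahn mi frees 11 min; slotting in jerk wings (17 min) lifts the total to 758 at 61 min.
Every other selection either busts 61 min or fails to beat 758.

758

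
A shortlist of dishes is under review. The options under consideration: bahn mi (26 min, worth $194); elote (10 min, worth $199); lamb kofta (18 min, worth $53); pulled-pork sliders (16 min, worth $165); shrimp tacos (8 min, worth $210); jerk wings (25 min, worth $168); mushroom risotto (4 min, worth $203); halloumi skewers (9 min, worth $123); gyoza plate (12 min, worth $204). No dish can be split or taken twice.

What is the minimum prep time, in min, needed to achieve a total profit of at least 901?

43

Need the lightest bundle worth ≥ 901.
elote + shrimp tacos + mushroom risotto + halloumi skewers + gyoza plate reaches 939 using 43 min.
No combination under 43 min hits 901.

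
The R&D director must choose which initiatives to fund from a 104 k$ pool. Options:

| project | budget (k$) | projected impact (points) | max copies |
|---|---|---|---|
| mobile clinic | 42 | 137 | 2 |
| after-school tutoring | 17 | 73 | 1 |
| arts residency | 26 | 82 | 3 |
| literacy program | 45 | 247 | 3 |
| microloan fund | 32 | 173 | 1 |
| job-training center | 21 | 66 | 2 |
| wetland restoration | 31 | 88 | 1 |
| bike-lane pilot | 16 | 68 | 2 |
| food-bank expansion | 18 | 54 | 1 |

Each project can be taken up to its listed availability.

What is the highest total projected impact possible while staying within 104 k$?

502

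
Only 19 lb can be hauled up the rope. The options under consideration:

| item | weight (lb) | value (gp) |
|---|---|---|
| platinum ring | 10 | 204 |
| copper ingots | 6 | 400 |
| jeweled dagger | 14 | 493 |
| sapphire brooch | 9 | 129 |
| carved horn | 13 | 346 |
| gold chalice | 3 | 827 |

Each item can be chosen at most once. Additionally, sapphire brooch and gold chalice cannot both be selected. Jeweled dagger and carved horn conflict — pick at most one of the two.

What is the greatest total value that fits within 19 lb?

The ratio ordering already packs tightly: platinum ring + copper ingots + gold chalice, 19 lb, 1431.
Runner-up jeweled dagger + gold chalice tops out at 1320.

1431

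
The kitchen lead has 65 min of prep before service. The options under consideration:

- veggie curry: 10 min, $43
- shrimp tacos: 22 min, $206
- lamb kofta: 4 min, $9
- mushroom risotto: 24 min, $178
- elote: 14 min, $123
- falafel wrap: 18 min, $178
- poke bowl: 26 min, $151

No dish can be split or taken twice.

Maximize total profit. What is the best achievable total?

Filling by ratio: veggie curry + shrimp tacos + elote + falafel wrap for 550, with 1 min left unused.
Replace veggie curry and elote with mushroom risotto: the trade gains 12 net, giving 562 at 64 min.
That's the maximum — no swap from here does better than 562.

562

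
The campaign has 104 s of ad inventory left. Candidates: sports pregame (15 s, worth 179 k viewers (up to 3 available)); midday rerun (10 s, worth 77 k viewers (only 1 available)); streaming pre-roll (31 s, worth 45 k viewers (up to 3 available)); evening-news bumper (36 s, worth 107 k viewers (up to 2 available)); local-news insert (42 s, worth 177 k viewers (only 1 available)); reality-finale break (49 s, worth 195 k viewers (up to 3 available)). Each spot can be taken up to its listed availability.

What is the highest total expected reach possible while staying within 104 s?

809

Filling by ratio: 3×sports pregame + midday rerun + local-news insert for 791, with 7 s left unused.
Replace local-news insert with reality-finale break: the trade gains 18 net, giving 809 at 104 s.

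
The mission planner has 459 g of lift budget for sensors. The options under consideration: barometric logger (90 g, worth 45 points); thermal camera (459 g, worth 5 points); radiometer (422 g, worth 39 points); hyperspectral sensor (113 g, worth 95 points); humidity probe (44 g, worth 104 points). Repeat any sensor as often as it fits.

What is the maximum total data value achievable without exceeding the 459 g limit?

10×humidity probe uses 440 of the 459 g and totals 1040.
Every other selection either busts 459 g or fails to beat 1040.

1040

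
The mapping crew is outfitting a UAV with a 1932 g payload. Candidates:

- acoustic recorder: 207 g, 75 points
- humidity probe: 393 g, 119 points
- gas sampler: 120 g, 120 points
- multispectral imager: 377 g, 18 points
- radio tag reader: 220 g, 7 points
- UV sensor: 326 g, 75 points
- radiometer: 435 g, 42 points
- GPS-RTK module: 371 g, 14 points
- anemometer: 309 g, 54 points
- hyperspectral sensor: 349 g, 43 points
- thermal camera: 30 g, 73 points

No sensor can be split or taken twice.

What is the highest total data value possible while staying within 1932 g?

559

By data value per g: thermal camera 2.43, gas sampler 1.00, acoustic recorder 0.36, humidity probe 0.30 lead.
Taking acoustic recorder + humidity probe + gas sampler + UV sensor + anemometer + hyperspectral sensor + thermal camera: 1734 g used, 559 in data value.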